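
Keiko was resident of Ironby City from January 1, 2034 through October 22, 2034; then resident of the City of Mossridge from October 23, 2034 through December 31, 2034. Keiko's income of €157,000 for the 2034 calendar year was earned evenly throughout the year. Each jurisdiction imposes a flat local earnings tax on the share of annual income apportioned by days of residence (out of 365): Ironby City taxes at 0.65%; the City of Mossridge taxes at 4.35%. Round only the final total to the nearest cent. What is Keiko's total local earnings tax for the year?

Ironby City, January 1 – October 22, 2034: 295 days → €157,000 × 0.65% × 295/365 = €824.7877
The City of Mossridge, October 23 – December 31, 2034: 70 days → €157,000 × 4.35% × 70/365 = €1,309.7671
Total = €2,134.5548

€2,134.55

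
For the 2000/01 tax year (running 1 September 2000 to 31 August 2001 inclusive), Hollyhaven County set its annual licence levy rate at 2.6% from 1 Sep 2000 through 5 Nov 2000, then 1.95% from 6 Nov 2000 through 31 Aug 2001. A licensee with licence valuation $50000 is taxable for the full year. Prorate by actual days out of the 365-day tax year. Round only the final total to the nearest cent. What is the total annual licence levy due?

1 Sep – 5 Nov 2000: 66 days at 2.6% → $50000 × 2.6% × 66/365 = $235.0685
6 Nov 2000 – 31 Aug 2001: 299 days at 1.95% → $50000 × 1.95% × 299/365 = $798.6986
Total = $1033.7671

$1033.77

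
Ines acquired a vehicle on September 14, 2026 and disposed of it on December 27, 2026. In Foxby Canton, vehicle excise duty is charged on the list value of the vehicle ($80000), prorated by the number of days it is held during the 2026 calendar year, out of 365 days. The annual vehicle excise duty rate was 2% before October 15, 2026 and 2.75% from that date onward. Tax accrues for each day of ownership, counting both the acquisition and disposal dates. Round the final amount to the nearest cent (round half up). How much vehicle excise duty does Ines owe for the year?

$581.92

September 14 – October 14, 2026: 31 days at 2% → $80000 × 2% × 31/365 = $135.8904
October 15 – December 27, 2026: 74 days at 2.75% → $80000 × 2.75% × 74/365 = $446.0274
Total = $581.9178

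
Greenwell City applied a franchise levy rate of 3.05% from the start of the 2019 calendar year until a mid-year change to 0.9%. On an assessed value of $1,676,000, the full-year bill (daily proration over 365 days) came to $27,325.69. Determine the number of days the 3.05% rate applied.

124 days

Let d = days at the first rate; then 365 − d days at the second rate.
$1,676,000 × [3.05%·d + 0.9%·(365−d)] / 365 = $27,325.69
Solving gives d = 124, so the new rate took effect on 5 May 2019.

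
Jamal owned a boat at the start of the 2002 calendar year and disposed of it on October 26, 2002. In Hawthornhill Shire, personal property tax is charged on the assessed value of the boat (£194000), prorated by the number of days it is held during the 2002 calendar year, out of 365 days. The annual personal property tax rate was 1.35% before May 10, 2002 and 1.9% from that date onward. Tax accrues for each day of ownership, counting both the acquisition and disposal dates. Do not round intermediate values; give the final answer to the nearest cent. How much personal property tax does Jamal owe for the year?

£2642.39

January 1 – May 9, 2002: 129 days at 1.35% → £194000 × 1.35% × 129/365 = £925.6192
May 10 – October 26, 2002: 170 days at 1.9% → £194000 × 1.9% × 170/365 = £1716.7671
Total = £2642.3863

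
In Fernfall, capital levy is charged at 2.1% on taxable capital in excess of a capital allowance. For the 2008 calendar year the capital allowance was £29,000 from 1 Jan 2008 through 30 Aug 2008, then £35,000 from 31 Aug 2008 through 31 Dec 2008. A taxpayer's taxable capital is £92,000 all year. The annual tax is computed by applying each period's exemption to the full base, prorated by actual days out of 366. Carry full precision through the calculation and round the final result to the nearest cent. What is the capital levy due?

1 Jan – 30 Aug 2008: 243 days, exemption £29,000 → (£92,000 − £29,000) × 2.1% × 243/366 = £878.3852
31 Aug – 31 Dec 2008: 123 days, exemption £35,000 → (£92,000 − £35,000) × 2.1% × 123/366 = £402.2705
Total = £1,280.6557

£1,280.66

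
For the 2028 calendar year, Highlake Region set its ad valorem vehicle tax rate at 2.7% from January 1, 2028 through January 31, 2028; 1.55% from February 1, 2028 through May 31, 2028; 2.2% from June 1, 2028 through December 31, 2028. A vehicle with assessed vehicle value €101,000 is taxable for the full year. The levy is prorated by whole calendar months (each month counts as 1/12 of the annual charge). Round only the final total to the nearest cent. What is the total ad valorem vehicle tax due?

€2,045.25

January 1 – January 31, 2028: 1 month at 2.7% → €101,000 × 2.7% × 1/12 = €227.2500
February 1 – May 31, 2028: 4 months at 1.55% → €101,000 × 1.55% × 4/12 = €521.8333
June 1 – December 31, 2028: 7 months at 2.2% → €101,000 × 2.2% × 7/12 = €1,296.1667
Total = €2,045.2500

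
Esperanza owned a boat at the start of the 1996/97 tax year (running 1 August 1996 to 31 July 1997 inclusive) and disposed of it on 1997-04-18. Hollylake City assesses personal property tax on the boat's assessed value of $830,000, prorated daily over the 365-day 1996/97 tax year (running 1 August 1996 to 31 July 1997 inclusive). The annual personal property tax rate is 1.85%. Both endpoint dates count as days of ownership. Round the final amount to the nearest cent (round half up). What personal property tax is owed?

$10,979.88

Days held (1996-08-01 to 1997-04-18): 261 out of 365
Tax = $830,000 × 1.85% × 261/365 = $10,979.8767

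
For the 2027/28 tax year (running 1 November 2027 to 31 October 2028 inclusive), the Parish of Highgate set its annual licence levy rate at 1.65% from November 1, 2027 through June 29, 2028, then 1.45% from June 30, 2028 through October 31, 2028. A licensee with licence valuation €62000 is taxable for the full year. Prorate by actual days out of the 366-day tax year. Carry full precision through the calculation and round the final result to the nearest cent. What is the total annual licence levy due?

November 1, 2027 – June 29, 2028: 242 days at 1.65% → €62000 × 1.65% × 242/366 = €676.4098
June 30 – October 31, 2028: 124 days at 1.45% → €62000 × 1.45% × 124/366 = €304.5792
Total = €980.9891

€980.99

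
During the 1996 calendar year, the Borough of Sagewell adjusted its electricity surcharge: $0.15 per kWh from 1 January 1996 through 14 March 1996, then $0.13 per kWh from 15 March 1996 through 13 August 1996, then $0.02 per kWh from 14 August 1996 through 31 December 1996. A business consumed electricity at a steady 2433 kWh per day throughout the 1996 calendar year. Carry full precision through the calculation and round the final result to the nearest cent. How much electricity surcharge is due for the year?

$81894.78

1 January – 14 March 1996: 74 days × 2433 kWh/day = 180,042 kWh at $0.15/kWh → $27006.30
15 March – 13 August 1996: 152 days × 2433 kWh/day = 369,816 kWh at $0.13/kWh → $48076.08
14 August – 31 December 1996: 140 days × 2433 kWh/day = 340,620 kWh at $0.02/kWh → $6812.40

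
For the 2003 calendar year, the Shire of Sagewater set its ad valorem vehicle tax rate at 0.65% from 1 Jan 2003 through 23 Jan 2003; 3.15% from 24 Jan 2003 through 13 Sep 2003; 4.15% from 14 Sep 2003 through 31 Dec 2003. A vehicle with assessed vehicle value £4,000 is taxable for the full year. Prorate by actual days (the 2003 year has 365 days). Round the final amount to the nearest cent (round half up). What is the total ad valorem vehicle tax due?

£131.64

1 Jan – 23 Jan 2003: 23 days at 0.65% → £4,000 × 0.65% × 23/365 = £1.6384
24 Jan – 13 Sep 2003: 233 days at 3.15% → £4,000 × 3.15% × 233/365 = £80.4329
14 Sep – 31 Dec 2003: 109 days at 4.15% → £4,000 × 4.15% × 109/365 = £49.5726
Total = £131.6438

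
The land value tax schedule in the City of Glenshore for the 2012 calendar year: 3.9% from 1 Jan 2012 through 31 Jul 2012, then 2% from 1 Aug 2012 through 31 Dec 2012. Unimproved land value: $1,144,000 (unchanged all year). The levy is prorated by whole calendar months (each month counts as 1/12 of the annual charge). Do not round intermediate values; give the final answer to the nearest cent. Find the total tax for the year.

1 Jan – 31 Jul 2012: 7 months at 3.9% → $1,144,000 × 3.9% × 7/12 = $26,026.0000
1 Aug – 31 Dec 2012: 5 months at 2% → $1,144,000 × 2% × 5/12 = $9,533.3333
Total = $35,559.3333

$35,559.33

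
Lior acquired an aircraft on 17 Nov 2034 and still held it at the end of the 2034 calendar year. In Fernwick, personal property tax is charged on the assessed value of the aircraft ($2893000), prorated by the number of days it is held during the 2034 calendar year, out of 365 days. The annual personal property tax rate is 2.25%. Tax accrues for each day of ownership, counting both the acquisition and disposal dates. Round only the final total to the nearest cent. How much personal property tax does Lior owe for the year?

$8025.10

Days held (17 Nov – 31 Dec 2034): 45 out of 365
Tax = $2893000 × 2.25% × 45/365 = $8025.1027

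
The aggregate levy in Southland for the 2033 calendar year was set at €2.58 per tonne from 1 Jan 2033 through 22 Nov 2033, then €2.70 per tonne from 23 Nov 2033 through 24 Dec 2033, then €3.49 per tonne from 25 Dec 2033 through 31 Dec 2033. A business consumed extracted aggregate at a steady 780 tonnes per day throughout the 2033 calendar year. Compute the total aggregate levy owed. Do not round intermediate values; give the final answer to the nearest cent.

€742489.80

1 Jan – 22 Nov 2033: 326 days × 780 tonnes/day = 254,280 tonnes at €2.58/tonne → €656042.40
23 Nov – 24 Dec 2033: 32 days × 780 tonnes/day = 24,960 tonnes at €2.70/tonne → €67392.00
25 Dec – 31 Dec 2033: 7 days × 780 tonnes/day = 5,460 tonnes at €3.49/tonne → €19055.40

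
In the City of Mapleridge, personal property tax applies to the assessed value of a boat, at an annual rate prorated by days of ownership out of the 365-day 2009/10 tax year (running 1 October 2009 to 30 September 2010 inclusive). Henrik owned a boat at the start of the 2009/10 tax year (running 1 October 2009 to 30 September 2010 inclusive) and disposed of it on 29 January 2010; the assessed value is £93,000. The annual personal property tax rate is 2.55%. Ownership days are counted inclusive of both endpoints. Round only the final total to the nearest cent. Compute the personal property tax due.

Days held (1 October 2009 – 29 January 2010): 121 out of 365
Tax = £93,000 × 2.55% × 121/365 = £786.1685

£786.17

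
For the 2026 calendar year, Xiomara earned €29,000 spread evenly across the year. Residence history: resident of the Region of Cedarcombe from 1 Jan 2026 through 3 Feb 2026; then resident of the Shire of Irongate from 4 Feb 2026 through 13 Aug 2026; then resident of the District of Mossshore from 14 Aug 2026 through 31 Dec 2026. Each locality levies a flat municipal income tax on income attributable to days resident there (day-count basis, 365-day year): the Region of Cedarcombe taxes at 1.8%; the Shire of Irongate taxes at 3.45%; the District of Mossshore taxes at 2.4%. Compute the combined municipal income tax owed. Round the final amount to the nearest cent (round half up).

€839.13

The Region of Cedarcombe, 1 Jan – 3 Feb 2026: 34 days → €29,000 × 1.8% × 34/365 = €48.6247
The Shire of Irongate, 4 Feb – 13 Aug 2026: 191 days → €29,000 × 3.45% × 191/365 = €523.5493
The District of Mossshore, 14 Aug – 31 Dec 2026: 140 days → €29,000 × 2.4% × 140/365 = €266.9589
Total = €839.1329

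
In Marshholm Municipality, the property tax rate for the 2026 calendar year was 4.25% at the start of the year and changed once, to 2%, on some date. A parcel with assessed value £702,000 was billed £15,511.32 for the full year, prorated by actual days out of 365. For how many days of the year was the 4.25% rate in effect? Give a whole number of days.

Let d = days at the first rate; then 365 − d days at the second rate.
£702,000 × [4.25%·d + 2%·(365−d)] / 365 = £15,511.32
Solving gives d = 34, so the new rate took effect on 4 Feb 2026.

34 days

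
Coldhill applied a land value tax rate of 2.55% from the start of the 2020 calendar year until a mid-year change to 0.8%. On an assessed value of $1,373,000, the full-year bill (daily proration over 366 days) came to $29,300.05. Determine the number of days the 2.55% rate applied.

Let d = days at the first rate; then 366 − d days at the second rate.
$1,373,000 × [2.55%·d + 0.8%·(366−d)] / 366 = $29,300.05
Solving gives d = 279, so the new rate took effect on 6 Oct 2020.

279 days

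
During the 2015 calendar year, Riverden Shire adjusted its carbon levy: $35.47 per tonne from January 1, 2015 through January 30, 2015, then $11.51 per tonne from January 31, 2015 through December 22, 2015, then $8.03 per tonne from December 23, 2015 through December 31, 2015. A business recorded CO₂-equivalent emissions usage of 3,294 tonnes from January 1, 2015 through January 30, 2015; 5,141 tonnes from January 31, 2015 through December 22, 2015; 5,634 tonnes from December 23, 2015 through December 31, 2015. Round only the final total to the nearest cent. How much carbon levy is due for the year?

January 1 – January 30, 2015: 3,294 tonnes at $35.47/tonne → $116,838.18
January 31 – December 22, 2015: 5,141 tonnes at $11.51/tonne → $59,172.91
December 23 – December 31, 2015: 5,634 tonnes at $8.03/tonne → $45,241.02

$221,252.11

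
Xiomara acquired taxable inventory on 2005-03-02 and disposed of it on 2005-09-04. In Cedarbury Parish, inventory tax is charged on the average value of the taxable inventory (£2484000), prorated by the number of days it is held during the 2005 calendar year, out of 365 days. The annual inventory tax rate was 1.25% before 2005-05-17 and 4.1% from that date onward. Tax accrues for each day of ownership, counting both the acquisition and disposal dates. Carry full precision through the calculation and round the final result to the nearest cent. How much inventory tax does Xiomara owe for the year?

2005-03-02 to 2005-05-16: 76 days at 1.25% → £2484000 × 1.25% × 76/365 = £6465.2055
2005-05-17 to 2005-09-04: 111 days at 4.1% → £2484000 × 4.1% × 111/365 = £30971.7370
Total = £37436.9425

£37436.94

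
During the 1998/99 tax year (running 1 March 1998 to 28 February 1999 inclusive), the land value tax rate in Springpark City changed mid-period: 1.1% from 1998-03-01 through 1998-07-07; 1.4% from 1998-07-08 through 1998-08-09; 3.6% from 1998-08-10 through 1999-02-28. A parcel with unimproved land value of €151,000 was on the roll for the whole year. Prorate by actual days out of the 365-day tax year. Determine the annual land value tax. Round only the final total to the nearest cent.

€3,801.48

1998-03-01 to 1998-07-07: 129 days at 1.1% → €151,000 × 1.1% × 129/365 = €587.0384
1998-07-08 to 1998-08-09: 33 days at 1.4% → €151,000 × 1.4% × 33/365 = €191.1288
1998-08-10 to 1999-02-28: 203 days at 3.6% → €151,000 × 3.6% × 203/365 = €3,023.3096
Total = €3,801.4767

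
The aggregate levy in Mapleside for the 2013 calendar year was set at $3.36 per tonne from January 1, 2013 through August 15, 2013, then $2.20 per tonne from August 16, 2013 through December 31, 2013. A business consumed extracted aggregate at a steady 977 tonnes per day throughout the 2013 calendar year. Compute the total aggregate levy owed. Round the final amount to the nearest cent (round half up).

$1,041,794.64

January 1 – August 15, 2013: 227 days × 977 tonnes/day = 221,779 tonnes at $3.36/tonne → $745,177.44
August 16 – December 31, 2013: 138 days × 977 tonnes/day = 134,826 tonnes at $2.20/tonne → $296,617.20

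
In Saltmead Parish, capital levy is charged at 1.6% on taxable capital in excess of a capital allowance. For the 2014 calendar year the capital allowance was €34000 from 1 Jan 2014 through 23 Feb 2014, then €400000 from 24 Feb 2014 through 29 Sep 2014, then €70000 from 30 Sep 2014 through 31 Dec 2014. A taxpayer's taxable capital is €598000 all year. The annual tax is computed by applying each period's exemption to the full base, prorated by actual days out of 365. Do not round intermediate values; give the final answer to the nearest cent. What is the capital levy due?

€5379.68

1 Jan – 23 Feb 2014: 54 days, exemption €34000 → (€598000 − €34000) × 1.6% × 54/365 = €1335.0575
24 Feb – 29 Sep 2014: 218 days, exemption €400000 → (€598000 − €400000) × 1.6% × 218/365 = €1892.1205
30 Sep – 31 Dec 2014: 93 days, exemption €70000 → (€598000 − €70000) × 1.6% × 93/365 = €2152.5041
Total = €5379.6822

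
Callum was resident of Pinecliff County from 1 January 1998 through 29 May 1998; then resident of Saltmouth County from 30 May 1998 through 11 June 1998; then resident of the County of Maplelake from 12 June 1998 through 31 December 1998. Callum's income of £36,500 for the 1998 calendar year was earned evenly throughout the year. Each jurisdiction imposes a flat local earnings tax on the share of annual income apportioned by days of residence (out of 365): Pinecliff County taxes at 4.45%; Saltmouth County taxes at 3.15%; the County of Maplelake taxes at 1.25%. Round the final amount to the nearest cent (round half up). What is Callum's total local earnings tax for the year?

Pinecliff County, 1 January – 29 May 1998: 149 days → £36,500 × 4.45% × 149/365 = £663.0500
Saltmouth County, 30 May – 11 June 1998: 13 days → £36,500 × 3.15% × 13/365 = £40.9500
The County of Maplelake, 12 June – 31 December 1998: 203 days → £36,500 × 1.25% × 203/365 = £253.7500
Total = £957.7500

£957.75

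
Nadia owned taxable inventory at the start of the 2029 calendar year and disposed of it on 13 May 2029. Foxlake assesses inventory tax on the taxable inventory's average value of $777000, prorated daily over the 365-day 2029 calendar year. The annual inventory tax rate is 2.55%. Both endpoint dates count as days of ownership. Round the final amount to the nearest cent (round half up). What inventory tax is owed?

Days held (1 January – 13 May 2029): 133 out of 365
Tax = $777000 × 2.55% × 133/365 = $7219.7137

$7219.71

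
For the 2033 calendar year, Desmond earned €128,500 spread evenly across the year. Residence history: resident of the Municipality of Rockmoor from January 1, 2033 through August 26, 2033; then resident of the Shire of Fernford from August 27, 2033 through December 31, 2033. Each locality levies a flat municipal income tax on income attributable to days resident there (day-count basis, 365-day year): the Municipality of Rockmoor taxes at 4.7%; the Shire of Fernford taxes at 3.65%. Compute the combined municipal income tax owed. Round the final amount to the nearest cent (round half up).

The Municipality of Rockmoor, January 1 – August 26, 2033: 238 days → €128,500 × 4.7% × 238/365 = €3,938.0849
The Shire of Fernford, August 27 – December 31, 2033: 127 days → €128,500 × 3.65% × 127/365 = €1,631.9500
Total = €5,570.0349

€5,570.03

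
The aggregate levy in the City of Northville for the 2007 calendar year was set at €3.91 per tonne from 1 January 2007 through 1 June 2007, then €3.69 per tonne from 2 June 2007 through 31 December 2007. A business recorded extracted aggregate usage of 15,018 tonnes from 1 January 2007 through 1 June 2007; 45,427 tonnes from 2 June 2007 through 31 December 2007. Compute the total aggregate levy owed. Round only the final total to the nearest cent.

€226,346.01

1 January – 1 June 2007: 15,018 tonnes at €3.91/tonne → €58,720.38
2 June – 31 December 2007: 45,427 tonnes at €3.69/tonne → €167,625.63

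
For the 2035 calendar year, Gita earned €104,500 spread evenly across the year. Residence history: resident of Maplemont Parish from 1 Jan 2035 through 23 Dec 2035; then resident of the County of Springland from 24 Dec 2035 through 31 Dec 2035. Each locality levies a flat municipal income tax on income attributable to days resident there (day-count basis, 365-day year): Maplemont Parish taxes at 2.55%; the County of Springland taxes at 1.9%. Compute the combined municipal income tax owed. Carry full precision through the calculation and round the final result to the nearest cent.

Maplemont Parish, 1 Jan – 23 Dec 2035: 357 days → €104,500 × 2.55% × 357/365 = €2,606.3445
The County of Springland, 24 Dec – 31 Dec 2035: 8 days → €104,500 × 1.9% × 8/365 = €43.5178
Total = €2,649.8623

€2,649.86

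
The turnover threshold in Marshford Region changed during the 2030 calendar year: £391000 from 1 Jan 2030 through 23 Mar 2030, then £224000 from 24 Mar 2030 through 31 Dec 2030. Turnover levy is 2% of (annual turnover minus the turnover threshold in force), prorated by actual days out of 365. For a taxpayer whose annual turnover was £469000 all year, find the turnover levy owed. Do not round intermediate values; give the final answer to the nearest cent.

1 Jan – 23 Mar 2030: 82 days, exemption £391000 → (£469000 − £391000) × 2% × 82/365 = £350.4658
24 Mar – 31 Dec 2030: 283 days, exemption £224000 → (£469000 − £224000) × 2% × 283/365 = £3799.1781
Total = £4149.6438

£4149.64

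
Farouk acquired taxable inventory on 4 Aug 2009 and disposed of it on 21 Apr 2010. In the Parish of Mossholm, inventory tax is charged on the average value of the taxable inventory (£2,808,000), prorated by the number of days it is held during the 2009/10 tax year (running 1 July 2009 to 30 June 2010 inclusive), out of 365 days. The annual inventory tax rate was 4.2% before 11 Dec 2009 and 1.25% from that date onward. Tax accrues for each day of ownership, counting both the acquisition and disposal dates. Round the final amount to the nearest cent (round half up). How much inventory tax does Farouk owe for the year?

£54,375.19

4 Aug – 10 Dec 2009: 129 days at 4.2% → £2,808,000 × 4.2% × 129/365 = £41,681.4904
11 Dec 2009 – 21 Apr 2010: 132 days at 1.25% → £2,808,000 × 1.25% × 132/365 = £12,693.6986
Total = £54,375.1890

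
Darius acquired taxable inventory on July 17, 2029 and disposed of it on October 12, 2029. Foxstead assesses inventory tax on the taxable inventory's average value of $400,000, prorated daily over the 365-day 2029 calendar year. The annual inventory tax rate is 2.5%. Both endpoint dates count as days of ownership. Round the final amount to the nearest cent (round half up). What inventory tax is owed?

$2,410.96

Days held (July 17 – October 12, 2029): 88 out of 365
Tax = $400,000 × 2.5% × 88/365 = $2,410.9589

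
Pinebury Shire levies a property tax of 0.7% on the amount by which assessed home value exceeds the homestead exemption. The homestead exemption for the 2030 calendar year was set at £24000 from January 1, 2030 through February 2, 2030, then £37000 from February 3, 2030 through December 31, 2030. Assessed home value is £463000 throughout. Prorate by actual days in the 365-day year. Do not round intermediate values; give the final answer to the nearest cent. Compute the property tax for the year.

£2990.23

January 1 – February 2, 2030: 33 days, exemption £24000 → (£463000 − £24000) × 0.7% × 33/365 = £277.8329
February 3 – December 31, 2030: 332 days, exemption £37000 → (£463000 − £37000) × 0.7% × 332/365 = £2712.3945
Total = £2990.2274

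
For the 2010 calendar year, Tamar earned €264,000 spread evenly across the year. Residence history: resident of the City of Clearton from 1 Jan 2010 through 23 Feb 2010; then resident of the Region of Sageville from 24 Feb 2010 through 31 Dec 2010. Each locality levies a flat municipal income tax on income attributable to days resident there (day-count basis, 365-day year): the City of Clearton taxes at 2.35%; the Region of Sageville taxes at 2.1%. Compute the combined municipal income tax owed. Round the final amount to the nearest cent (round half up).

€5,641.64

The City of Clearton, 1 Jan – 23 Feb 2010: 54 days → €264,000 × 2.35% × 54/365 = €917.8521
The Region of Sageville, 24 Feb – 31 Dec 2010: 311 days → €264,000 × 2.1% × 311/365 = €4,723.7918
Total = €5,641.6438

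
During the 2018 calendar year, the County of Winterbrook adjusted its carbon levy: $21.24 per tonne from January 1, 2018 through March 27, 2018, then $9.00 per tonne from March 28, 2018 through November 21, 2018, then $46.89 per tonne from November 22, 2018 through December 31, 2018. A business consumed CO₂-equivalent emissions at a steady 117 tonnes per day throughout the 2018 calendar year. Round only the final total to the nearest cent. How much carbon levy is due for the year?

$684,829.08

January 1 – March 27, 2018: 86 days × 117 tonnes/day = 10,062 tonnes at $21.24/tonne → $213,716.88
March 28 – November 21, 2018: 239 days × 117 tonnes/day = 27,963 tonnes at $9.00/tonne → $251,667.00
November 22 – December 31, 2018: 40 days × 117 tonnes/day = 4,680 tonnes at $46.89/tonne → $219,445.20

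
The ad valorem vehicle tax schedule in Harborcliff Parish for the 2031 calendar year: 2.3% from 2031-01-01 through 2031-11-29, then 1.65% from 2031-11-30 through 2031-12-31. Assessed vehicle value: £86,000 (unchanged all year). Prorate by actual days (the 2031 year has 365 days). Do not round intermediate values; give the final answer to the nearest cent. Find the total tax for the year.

£1,928.99

2031-01-01 to 2031-11-29: 333 days at 2.3% → £86,000 × 2.3% × 333/365 = £1,804.5863
2031-11-30 to 2031-12-31: 32 days at 1.65% → £86,000 × 1.65% × 32/365 = £124.4055
Total = £1,928.9918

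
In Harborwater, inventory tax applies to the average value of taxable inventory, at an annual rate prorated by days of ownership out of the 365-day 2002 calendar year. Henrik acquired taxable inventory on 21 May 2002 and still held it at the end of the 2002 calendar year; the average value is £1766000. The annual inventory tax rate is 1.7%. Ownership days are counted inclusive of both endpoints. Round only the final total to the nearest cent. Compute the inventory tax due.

Days held (21 May – 31 December 2002): 225 out of 365
Tax = £1766000 × 1.7% × 225/365 = £18506.7123

£18506.71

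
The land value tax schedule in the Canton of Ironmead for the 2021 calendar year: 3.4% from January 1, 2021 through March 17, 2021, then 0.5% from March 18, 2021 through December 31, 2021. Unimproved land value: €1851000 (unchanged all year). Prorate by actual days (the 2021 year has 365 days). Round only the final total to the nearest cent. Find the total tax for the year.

January 1 – March 17, 2021: 76 days at 3.4% → €1851000 × 3.4% × 76/365 = €13104.0658
March 18 – December 31, 2021: 289 days at 0.5% → €1851000 × 0.5% × 289/365 = €7327.9315
Total = €20431.9973

€20432.00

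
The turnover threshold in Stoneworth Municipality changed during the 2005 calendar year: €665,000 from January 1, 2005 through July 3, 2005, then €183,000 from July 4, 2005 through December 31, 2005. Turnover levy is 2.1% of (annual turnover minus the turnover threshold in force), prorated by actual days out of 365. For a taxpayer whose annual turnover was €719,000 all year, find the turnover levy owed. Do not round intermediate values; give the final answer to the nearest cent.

€6,153.40

January 1 – July 3, 2005: 184 days, exemption €665,000 → (€719,000 − €665,000) × 2.1% × 184/365 = €571.6603
July 4 – December 31, 2005: 181 days, exemption €183,000 → (€719,000 − €183,000) × 2.1% × 181/365 = €5,581.7425
Total = €6,153.4027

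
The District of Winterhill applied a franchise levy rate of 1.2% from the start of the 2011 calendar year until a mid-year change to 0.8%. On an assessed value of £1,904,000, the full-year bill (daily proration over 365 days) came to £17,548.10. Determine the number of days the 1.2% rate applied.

Let d = days at the first rate; then 365 − d days at the second rate.
£1,904,000 × [1.2%·d + 0.8%·(365−d)] / 365 = £17,548.10
Solving gives d = 111, so the new rate took effect on April 22, 2011.

111 days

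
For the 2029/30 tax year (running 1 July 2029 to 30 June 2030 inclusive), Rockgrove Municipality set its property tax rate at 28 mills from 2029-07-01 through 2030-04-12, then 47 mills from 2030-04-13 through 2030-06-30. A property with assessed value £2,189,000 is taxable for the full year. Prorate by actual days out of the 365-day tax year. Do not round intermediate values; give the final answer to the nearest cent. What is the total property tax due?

£70,293.89

2029-07-01 to 2030-04-12: 286 days at 28 mills → £2,189,000 × 2.8% × 286/365 = £48,026.0603
2030-04-13 to 2030-06-30: 79 days at 47 mills → £2,189,000 × 4.7% × 79/365 = £22,267.8274
Total = £70,293.8877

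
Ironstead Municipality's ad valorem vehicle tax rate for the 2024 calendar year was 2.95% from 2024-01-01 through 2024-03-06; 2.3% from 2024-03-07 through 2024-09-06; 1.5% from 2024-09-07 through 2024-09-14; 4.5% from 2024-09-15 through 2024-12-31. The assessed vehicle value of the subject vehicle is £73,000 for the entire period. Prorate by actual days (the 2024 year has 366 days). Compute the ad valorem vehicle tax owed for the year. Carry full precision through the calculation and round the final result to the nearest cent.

£2,225.70

2024-01-01 to 2024-03-06: 66 days at 2.95% → £73,000 × 2.95% × 66/366 = £388.3361
2024-03-07 to 2024-09-06: 184 days at 2.3% → £73,000 × 2.3% × 184/366 = £844.0874
2024-09-07 to 2024-09-14: 8 days at 1.5% → £73,000 × 1.5% × 8/366 = £23.9344
2024-09-15 to 2024-12-31: 108 days at 4.5% → £73,000 × 4.5% × 108/366 = £969.3443
Total = £2,225.7022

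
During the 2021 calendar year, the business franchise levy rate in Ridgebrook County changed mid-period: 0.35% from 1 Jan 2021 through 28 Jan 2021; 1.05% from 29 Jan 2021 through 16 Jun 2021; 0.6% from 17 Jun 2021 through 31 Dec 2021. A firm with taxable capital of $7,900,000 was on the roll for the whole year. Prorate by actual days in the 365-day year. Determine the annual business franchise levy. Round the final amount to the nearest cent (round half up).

$59,423.15

1 Jan – 28 Jan 2021: 28 days at 0.35% → $7,900,000 × 0.35% × 28/365 = $2,121.0959
29 Jan – 16 Jun 2021: 139 days at 1.05% → $7,900,000 × 1.05% × 139/365 = $31,589.1781
17 Jun – 31 Dec 2021: 198 days at 0.6% → $7,900,000 × 0.6% × 198/365 = $25,712.8767
Total = $59,423.1507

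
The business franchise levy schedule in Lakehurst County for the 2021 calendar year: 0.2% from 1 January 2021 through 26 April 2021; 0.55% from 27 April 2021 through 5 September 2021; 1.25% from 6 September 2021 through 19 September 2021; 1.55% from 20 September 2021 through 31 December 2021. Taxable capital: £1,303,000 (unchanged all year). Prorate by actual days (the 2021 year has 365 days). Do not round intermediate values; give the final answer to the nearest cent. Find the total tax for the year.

£9,743.94

1 January – 26 April 2021: 116 days at 0.2% → £1,303,000 × 0.2% × 116/365 = £828.2082
27 April – 5 September 2021: 132 days at 0.55% → £1,303,000 × 0.55% × 132/365 = £2,591.7205
6 September – 19 September 2021: 14 days at 1.25% → £1,303,000 × 1.25% × 14/365 = £624.7260
20 September – 31 December 2021: 103 days at 1.55% → £1,303,000 × 1.55% × 103/365 = £5,699.2863
Total = £9,743.9411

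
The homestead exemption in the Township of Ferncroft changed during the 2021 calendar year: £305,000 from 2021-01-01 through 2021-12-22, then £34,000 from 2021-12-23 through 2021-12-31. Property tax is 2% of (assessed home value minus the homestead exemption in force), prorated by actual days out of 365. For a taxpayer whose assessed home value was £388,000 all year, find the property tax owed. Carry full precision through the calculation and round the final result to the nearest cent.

2021-01-01 to 2021-12-22: 356 days, exemption £305,000 → (£388,000 − £305,000) × 2% × 356/365 = £1,619.0685
2021-12-23 to 2021-12-31: 9 days, exemption £34,000 → (£388,000 − £34,000) × 2% × 9/365 = £174.5753
Total = £1,793.6438

£1,793.64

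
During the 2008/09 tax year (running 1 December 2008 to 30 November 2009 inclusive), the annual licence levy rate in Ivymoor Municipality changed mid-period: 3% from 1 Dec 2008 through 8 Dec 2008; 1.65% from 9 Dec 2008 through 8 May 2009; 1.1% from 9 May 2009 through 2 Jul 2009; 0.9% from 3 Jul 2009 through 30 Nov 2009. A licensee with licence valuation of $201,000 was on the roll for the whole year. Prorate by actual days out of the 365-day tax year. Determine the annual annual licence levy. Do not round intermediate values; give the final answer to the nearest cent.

1 Dec – 8 Dec 2008: 8 days at 3% → $201,000 × 3% × 8/365 = $132.1644
9 Dec 2008 – 8 May 2009: 151 days at 1.65% → $201,000 × 1.65% × 151/365 = $1,372.0315
9 May – 2 Jul 2009: 55 days at 1.1% → $201,000 × 1.1% × 55/365 = $333.1644
3 Jul – 30 Nov 2009: 151 days at 0.9% → $201,000 × 0.9% × 151/365 = $748.3808
Total = $2,585.7411

$2,585.74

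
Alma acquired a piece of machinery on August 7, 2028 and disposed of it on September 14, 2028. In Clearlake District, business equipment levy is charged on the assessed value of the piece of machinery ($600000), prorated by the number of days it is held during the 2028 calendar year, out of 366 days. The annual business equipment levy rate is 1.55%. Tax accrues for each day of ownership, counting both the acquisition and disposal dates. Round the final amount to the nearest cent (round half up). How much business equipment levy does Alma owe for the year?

$990.98

Days held (August 7 – September 14, 2028): 39 out of 366
Tax = $600000 × 1.55% × 39/366 = $990.9836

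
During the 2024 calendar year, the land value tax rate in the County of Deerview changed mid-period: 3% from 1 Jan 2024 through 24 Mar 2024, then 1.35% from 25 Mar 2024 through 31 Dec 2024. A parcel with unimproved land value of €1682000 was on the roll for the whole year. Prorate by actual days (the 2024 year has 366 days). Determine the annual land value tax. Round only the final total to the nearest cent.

1 Jan – 24 Mar 2024: 84 days at 3% → €1682000 × 3% × 84/366 = €11580.9836
25 Mar – 31 Dec 2024: 282 days at 1.35% → €1682000 × 1.35% × 282/366 = €17495.5574
Total = €29076.5410

€29076.54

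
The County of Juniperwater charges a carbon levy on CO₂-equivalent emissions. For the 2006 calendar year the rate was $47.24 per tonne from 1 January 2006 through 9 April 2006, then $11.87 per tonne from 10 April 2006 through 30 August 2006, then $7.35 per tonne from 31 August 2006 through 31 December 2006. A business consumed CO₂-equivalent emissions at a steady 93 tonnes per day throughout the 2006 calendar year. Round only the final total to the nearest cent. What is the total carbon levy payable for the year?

$676874.46

1 January – 9 April 2006: 99 days × 93 tonnes/day = 9,207 tonnes at $47.24/tonne → $434938.68
10 April – 30 August 2006: 143 days × 93 tonnes/day = 13,299 tonnes at $11.87/tonne → $157859.13
31 August – 31 December 2006: 123 days × 93 tonnes/day = 11,439 tonnes at $7.35/tonne → $84076.65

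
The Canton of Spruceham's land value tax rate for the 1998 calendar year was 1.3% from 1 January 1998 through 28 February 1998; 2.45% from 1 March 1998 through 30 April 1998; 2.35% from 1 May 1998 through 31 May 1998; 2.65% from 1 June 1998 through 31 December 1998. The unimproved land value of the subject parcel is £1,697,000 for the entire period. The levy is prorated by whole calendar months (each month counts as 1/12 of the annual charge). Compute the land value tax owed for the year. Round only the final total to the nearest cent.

1 January – 28 February 1998: 2 months at 1.3% → £1,697,000 × 1.3% × 2/12 = £3,676.8333
1 March – 30 April 1998: 2 months at 2.45% → £1,697,000 × 2.45% × 2/12 = £6,929.4167
1 May – 31 May 1998: 1 month at 2.35% → £1,697,000 × 2.35% × 1/12 = £3,323.2917
1 June – 31 December 1998: 7 months at 2.65% → £1,697,000 × 2.65% × 7/12 = £26,232.7917
Total = £40,162.3333

£40,162.33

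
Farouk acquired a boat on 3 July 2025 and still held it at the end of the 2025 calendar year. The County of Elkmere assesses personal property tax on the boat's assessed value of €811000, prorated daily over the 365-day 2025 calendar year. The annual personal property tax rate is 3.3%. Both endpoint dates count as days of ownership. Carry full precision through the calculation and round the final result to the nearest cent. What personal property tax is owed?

Days held (3 July – 31 December 2025): 182 out of 365
Tax = €811000 × 3.3% × 182/365 = €13344.8384

€13344.84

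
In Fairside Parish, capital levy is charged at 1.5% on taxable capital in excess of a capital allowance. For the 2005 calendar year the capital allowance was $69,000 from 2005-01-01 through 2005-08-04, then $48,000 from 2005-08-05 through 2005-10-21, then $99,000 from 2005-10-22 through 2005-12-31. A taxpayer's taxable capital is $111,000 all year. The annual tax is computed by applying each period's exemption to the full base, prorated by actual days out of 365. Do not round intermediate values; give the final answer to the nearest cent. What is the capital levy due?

$609.78

2005-01-01 to 2005-08-04: 216 days, exemption $69,000 → ($111,000 − $69,000) × 1.5% × 216/365 = $372.8219
2005-08-05 to 2005-10-21: 78 days, exemption $48,000 → ($111,000 − $48,000) × 1.5% × 78/365 = $201.9452
2005-10-22 to 2005-12-31: 71 days, exemption $99,000 → ($111,000 − $99,000) × 1.5% × 71/365 = $35.0137
Total = $609.7808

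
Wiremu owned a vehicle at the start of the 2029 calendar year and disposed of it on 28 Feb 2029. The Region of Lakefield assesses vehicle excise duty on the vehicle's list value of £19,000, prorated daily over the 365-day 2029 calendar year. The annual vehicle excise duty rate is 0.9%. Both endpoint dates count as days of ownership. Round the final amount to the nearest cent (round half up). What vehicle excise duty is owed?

£27.64

Days held (1 Jan – 28 Feb 2029): 59 out of 365
Tax = £19,000 × 0.9% × 59/365 = £27.6411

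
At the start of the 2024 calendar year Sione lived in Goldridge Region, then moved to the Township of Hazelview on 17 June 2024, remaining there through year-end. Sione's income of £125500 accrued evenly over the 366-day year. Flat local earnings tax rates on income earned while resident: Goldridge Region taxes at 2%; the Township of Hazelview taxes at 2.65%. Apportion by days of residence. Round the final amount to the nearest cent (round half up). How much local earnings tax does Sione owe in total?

£2951.31

Goldridge Region, 1 January – 16 June 2024: 168 days → £125500 × 2% × 168/366 = £1152.1311
The Township of Hazelview, 17 June – 31 December 2024: 198 days → £125500 × 2.65% × 198/366 = £1799.1762
Total = £2951.3074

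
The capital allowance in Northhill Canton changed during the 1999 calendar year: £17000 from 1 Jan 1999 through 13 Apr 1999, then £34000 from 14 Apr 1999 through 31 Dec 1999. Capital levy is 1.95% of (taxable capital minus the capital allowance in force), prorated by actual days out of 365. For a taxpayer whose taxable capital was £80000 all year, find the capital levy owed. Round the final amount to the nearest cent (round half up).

1 Jan – 13 Apr 1999: 103 days, exemption £17000 → (£80000 − £17000) × 1.95% × 103/365 = £346.6726
14 Apr – 31 Dec 1999: 262 days, exemption £34000 → (£80000 − £34000) × 1.95% × 262/365 = £643.8740
Total = £990.5466

£990.55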